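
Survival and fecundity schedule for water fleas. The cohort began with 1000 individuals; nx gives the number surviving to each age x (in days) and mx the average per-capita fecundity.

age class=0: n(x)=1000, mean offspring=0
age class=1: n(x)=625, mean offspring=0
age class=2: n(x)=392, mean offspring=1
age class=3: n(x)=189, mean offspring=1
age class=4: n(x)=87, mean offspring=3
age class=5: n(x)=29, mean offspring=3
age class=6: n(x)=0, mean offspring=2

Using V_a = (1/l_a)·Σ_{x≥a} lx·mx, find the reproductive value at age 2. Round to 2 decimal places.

lx = nx/n0 = nx/1000: 1, 0.625, 0.392, 0.189, 0.087, 0.029, 0
lx·mx for x ≥ 2: 0.392, 0.189, 0.261, 0.087, 0 → sum = 0.929
V_2 = 0.929 / l_2 = 0.929 / 0.392 = 2.369898… → 2.37

2.37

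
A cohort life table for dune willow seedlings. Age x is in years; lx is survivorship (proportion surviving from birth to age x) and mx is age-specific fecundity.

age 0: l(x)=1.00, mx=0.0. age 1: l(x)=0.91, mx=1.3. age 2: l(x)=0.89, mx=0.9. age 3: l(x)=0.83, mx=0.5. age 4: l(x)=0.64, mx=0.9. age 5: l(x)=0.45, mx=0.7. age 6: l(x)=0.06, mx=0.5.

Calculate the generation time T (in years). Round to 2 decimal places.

2.44

lx·mx: 0, 1.183, 0.801, 0.415, 0.576, 0.315, 0.03 → R0 = 3.32
x·lx·mx: 0, 1.183, 1.602, 1.245, 2.304, 1.575, 0.18 → Σ = 8.089
T = 8.089 / 3.32 = 2.436446… → 2.44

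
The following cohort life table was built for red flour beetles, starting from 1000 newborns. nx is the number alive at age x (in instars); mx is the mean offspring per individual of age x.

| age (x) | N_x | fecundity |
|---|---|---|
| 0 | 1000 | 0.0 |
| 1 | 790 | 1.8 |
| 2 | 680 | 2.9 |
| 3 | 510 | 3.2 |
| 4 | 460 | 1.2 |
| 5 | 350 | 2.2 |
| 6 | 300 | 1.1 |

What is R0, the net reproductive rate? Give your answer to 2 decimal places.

6.68

lx = nx/n0 = nx/1000: 1, 0.79, 0.68, 0.51, 0.46, 0.35, 0.3
lx·mx by age: 0, 1.422, 1.972, 1.632, 0.552, 0.77, 0.33
R0 = Σ lx·mx = 6.678 → 6.68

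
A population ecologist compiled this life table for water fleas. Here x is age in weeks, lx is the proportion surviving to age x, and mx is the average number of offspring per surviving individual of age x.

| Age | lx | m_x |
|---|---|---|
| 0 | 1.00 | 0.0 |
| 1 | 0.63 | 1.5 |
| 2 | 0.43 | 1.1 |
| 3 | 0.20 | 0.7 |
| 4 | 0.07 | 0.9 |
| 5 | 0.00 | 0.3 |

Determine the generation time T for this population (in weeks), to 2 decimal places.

lx·mx: 0, 0.945, 0.473, 0.14, 0.063, 0 → R0 = 1.621
x·lx·mx: 0, 0.945, 0.946, 0.42, 0.252, 0 → Σ = 2.563
T = 2.563 / 1.621 = 1.581123… → 1.58

1.58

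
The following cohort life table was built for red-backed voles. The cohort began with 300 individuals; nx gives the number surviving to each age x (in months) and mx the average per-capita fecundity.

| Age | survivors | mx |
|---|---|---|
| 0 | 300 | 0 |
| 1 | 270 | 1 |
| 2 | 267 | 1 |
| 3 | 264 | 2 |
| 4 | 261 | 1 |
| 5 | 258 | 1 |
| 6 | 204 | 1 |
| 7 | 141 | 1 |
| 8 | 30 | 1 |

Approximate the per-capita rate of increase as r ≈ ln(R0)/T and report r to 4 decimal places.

0.5125

lx = nx/n0 = nx/300: 1, 0.9, 0.89, 0.88, 0.87, 0.86, 0.68, 0.47, 0.1
R0 = Σ lx·mx = 0 + 0.9 + 0.89 + 1.76 + 0.87 + 0.86 + 0.68 + 0.47 + 0.1 = 6.53
Σ x·lx·mx = 23.91; T = 23.91/6.53 = 3.66156…
r ≈ ln(R0)/T = ln(6.53)/3.66156… = 0.512461… → 0.5125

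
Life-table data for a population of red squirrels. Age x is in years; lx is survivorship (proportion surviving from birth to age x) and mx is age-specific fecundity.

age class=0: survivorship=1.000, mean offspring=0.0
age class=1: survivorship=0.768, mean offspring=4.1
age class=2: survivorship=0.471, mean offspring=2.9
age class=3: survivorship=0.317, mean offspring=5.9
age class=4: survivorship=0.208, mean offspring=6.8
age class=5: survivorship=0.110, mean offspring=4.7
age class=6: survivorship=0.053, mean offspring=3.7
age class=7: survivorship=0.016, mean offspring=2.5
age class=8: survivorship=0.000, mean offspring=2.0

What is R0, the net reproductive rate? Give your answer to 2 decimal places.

lx·mx by age: 0, 3.1488, 1.3659, 1.8703, 1.4144, 0.517, 0.1961, 0.04, 0
R0 = Σ lx·mx = 8.5525 → 8.55

8.55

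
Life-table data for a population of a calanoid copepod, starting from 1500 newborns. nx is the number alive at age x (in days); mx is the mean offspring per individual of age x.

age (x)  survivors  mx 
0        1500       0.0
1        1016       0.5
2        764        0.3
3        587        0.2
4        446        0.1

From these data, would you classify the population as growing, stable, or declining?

lx = nx/n0 = nx/1500: 1, 0.67733…, 0.50933…, 0.39133…, 0.29733…
R0 = Σ lx·mx = 0 + 0.338667… + 0.1528… + 0.078267… + 0.029733… = 0.599467…
R0 < 1, so the population is declining.

declining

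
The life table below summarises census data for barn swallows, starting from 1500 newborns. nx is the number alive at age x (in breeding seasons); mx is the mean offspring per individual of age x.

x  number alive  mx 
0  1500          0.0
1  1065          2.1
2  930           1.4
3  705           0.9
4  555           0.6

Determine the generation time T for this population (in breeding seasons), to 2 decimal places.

1.79

lx = nx/n0 = nx/1500: 1, 0.71, 0.62, 0.47, 0.37
lx·mx: 0, 1.491, 0.868, 0.423, 0.222 → R0 = 3.004
x·lx·mx: 0, 1.491, 1.736, 1.269, 0.888 → Σ = 5.384
T = 5.384 / 3.004 = 1.792277… → 1.79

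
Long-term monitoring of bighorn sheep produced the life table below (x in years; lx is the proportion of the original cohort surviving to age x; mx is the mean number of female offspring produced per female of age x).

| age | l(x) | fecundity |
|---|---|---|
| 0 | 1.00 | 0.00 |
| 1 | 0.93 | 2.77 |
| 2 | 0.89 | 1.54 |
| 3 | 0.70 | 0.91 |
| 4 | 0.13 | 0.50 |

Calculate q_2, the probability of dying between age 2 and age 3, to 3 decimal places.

0.213

q_2 = (l_2 − l_3) / l_2 = (0.89 − 0.7) / 0.89
     = 0.19 / 0.89 = 0.213483… → 0.213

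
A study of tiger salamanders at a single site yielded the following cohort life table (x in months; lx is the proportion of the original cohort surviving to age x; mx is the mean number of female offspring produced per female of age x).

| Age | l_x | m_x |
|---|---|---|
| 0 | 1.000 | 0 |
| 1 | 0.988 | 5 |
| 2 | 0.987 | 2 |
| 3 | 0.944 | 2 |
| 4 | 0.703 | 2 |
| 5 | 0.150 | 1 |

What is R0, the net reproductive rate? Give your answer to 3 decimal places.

10.358

lx·mx by age: 0, 4.94, 1.974, 1.888, 1.406, 0.15
R0 = Σ lx·mx = 10.358 → 10.358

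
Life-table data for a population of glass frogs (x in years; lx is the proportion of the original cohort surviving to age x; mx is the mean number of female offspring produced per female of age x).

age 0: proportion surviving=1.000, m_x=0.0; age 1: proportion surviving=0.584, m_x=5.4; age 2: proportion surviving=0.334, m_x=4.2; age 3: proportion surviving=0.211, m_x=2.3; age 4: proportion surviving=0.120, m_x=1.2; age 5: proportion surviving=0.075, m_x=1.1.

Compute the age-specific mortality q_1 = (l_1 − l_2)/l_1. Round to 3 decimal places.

0.428

q_1 = (l_1 − l_2) / l_1 = (0.584 − 0.334) / 0.584
     = 0.25 / 0.584 = 0.428082… → 0.428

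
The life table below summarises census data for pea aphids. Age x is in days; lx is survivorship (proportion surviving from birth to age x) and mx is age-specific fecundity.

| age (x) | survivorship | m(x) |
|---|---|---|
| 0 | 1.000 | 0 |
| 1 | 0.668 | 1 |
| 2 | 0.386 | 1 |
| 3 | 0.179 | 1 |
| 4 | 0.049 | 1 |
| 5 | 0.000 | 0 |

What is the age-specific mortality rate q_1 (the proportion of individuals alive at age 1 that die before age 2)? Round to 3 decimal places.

0.422

q_1 = (l_1 − l_2) / l_1 = (0.668 − 0.386) / 0.668
     = 0.282 / 0.668 = 0.422156… → 0.422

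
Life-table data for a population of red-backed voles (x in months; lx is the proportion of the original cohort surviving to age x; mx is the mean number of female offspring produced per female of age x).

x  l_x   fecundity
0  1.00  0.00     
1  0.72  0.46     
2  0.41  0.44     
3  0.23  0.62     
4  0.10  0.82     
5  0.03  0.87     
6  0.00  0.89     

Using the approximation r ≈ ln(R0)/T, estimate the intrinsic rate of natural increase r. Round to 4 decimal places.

-0.1311

R0 = Σ lx·mx = 0 + 0.3312 + 0.1804 + 0.1426 + 0.082 + 0.0261 + 0 = 0.7623
Σ x·lx·mx = 1.5783; T = 1.5783/0.7623 = 2.07044…
r ≈ ln(R0)/T = ln(0.7623)/2.07044… = -0.13109… → -0.1311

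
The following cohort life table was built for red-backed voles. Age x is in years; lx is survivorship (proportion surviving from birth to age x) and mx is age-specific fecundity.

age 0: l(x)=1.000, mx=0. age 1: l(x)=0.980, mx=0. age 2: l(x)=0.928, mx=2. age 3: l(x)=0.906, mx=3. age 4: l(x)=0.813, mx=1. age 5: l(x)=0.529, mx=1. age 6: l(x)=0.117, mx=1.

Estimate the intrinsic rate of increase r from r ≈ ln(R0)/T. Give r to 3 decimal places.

R0 = Σ lx·mx = 0 + 0 + 1.856 + 2.718 + 0.813 + 0.529 + 0.117 = 6.033
Σ x·lx·mx = 18.465; T = 18.465/6.033 = 3.06067…
r ≈ ln(R0)/T = ln(6.033)/3.06067… = 0.58721… → 0.587

0.587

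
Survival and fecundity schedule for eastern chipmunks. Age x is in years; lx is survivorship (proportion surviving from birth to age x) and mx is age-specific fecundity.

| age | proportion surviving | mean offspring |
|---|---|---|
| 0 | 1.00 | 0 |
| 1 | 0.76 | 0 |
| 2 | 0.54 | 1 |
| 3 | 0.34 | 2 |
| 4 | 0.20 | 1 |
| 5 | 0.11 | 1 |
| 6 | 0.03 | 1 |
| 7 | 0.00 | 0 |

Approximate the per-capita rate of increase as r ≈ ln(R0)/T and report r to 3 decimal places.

R0 = Σ lx·mx = 0 + 0 + 0.54 + 0.68 + 0.2 + 0.11 + 0.03 + 0 = 1.56
Σ x·lx·mx = 4.65; T = 4.65/1.56 = 2.98077…
r ≈ ln(R0)/T = ln(1.56)/2.98077… = 0.14918… → 0.149

0.149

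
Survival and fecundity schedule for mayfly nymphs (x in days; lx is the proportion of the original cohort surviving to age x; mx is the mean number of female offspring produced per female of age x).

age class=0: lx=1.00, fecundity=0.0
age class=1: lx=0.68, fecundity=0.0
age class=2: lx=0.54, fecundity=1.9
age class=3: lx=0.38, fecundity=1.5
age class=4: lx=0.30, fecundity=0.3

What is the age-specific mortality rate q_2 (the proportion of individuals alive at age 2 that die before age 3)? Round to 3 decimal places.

0.296

q_2 = (l_2 − l_3) / l_2 = (0.54 − 0.38) / 0.54
     = 0.16 / 0.54 = 0.296296… → 0.296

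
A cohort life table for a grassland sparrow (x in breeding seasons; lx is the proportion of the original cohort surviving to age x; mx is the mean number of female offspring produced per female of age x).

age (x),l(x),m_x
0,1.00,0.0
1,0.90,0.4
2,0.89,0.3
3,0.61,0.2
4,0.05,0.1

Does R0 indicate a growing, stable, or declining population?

R0 = Σ lx·mx = 0 + 0.36 + 0.267 + 0.122 + 0.005 = 0.754
R0 < 1, so the population is declining.

declining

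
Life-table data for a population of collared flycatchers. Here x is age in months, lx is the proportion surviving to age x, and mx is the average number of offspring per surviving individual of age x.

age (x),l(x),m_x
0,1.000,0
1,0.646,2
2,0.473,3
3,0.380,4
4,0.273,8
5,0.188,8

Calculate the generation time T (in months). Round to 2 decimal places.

3.15

lx·mx: 0, 1.292, 1.419, 1.52, 2.184, 1.504 → R0 = 7.919
x·lx·mx: 0, 1.292, 2.838, 4.56, 8.736, 7.52 → Σ = 24.946
T = 24.946 / 7.919 = 3.150145… → 3.15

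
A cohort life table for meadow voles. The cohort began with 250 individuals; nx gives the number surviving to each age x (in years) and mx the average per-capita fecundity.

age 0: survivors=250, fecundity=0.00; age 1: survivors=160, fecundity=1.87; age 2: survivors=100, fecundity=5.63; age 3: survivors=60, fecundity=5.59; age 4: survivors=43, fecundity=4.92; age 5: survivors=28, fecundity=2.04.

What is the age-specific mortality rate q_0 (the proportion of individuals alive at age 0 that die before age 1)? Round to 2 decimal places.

lx = nx/n0 = nx/250: 1, 0.64, 0.4, 0.24, 0.172, 0.112
q_0 = (l_0 − l_1) / l_0 = (1 − 0.64) / 1
     = 0.36 / 1 = 0.36 → 0.36

0.36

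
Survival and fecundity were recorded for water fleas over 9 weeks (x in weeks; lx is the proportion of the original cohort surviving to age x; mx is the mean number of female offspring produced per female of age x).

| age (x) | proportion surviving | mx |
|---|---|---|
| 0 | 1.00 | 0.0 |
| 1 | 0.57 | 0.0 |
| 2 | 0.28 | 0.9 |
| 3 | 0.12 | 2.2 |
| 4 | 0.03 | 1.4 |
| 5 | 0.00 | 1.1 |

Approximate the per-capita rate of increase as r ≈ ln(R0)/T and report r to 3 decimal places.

R0 = Σ lx·mx = 0 + 0 + 0.252 + 0.264 + 0.042 + 0 = 0.558
Σ x·lx·mx = 1.464; T = 1.464/0.558 = 2.62366…
r ≈ ln(R0)/T = ln(0.558)/2.62366… = -0.22236… → -0.222

-0.222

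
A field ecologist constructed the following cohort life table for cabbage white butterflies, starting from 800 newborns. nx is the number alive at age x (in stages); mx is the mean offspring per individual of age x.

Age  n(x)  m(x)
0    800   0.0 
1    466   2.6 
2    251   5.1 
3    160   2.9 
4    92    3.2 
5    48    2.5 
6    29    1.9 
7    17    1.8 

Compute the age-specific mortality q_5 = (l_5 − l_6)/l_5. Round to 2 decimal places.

lx = nx/n0 = nx/800: 1, 0.5825, 0.31375, 0.2, 0.115, 0.06, 0.03625, 0.02125
q_5 = (l_5 − l_6) / l_5 = (0.06 − 0.03625) / 0.06
     = 0.02375 / 0.06 = 0.395833… → 0.40

0.40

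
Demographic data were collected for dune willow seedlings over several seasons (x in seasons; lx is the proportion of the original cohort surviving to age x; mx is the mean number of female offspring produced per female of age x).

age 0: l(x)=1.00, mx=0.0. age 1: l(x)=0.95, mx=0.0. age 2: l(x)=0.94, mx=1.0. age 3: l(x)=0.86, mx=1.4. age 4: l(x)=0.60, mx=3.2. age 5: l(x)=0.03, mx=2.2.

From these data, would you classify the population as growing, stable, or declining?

R0 = Σ lx·mx = 0 + 0 + 0.94 + 1.204 + 1.92 + 0.066 = 4.13
R0 > 1, so the population is growing.

growing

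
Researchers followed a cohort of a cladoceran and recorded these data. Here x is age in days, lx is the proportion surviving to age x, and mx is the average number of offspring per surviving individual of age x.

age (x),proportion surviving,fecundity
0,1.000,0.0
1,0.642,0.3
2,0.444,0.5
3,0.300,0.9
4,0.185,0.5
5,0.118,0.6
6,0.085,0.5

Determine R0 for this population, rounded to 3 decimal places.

0.890

lx·mx by age: 0, 0.1926, 0.222, 0.27, 0.0925, 0.0708, 0.0425
R0 = Σ lx·mx = 0.8904 → 0.890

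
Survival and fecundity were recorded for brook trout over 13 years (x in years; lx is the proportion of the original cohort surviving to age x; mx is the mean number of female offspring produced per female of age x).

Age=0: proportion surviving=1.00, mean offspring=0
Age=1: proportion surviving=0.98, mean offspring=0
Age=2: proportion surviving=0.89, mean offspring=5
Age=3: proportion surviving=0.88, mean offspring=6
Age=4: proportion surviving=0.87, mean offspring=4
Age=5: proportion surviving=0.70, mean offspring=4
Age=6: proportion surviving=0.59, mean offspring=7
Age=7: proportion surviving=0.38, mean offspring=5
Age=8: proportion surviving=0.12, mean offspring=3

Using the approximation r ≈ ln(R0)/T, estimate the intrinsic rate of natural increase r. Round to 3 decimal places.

0.744

R0 = Σ lx·mx = 0 + 0 + 4.45 + 5.28 + 3.48 + 2.8 + 4.13 + 1.9 + 0.36 = 22.4
Σ x·lx·mx = 93.62; T = 93.62/22.4 = 4.17946…
r ≈ ln(R0)/T = ln(22.4)/4.17946… = 0.74389… → 0.744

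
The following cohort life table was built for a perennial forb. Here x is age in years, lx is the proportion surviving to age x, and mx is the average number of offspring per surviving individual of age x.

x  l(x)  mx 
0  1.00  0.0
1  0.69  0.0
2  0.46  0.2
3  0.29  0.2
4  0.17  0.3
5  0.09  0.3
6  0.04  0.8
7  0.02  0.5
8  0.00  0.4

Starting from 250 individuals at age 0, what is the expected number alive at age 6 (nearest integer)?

10

Expected survivors = N0 · l_6 = 250 × 0.04 = 10 → 10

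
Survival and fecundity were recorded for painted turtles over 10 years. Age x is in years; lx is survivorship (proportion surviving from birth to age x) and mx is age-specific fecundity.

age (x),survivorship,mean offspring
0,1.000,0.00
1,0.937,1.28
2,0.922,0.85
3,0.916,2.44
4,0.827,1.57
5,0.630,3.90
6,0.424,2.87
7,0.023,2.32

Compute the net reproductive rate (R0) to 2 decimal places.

lx·mx by age: 0, 1.19936, 0.7837, 2.23504, 1.29839, 2.457, 1.21688, 0.05336
R0 = Σ lx·mx = 9.24373 → 9.24

9.24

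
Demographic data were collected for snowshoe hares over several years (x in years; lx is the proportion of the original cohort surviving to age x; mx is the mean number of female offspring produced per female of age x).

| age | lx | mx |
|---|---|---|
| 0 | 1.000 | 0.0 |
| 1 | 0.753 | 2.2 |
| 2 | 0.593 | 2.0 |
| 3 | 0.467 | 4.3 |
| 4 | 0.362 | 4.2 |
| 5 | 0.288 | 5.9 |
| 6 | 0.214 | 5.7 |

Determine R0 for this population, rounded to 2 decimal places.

9.29

lx·mx by age: 0, 1.6566, 1.186, 2.0081, 1.5204, 1.6992, 1.2198
R0 = Σ lx·mx = 9.2901 → 9.29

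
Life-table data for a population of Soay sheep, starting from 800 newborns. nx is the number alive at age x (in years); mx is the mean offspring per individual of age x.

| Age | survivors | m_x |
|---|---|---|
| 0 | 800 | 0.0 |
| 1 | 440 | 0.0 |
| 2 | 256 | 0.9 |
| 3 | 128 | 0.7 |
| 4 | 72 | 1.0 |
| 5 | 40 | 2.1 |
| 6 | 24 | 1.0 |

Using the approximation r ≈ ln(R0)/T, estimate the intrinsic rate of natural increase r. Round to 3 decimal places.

lx = nx/n0 = nx/800: 1, 0.55, 0.32, 0.16, 0.09, 0.05, 0.03
R0 = Σ lx·mx = 0 + 0 + 0.288 + 0.112 + 0.09 + 0.105 + 0.03 = 0.625
Σ x·lx·mx = 1.977; T = 1.977/0.625 = 3.1632
r ≈ ln(R0)/T = ln(0.625)/3.1632 = -0.14858… → -0.149

-0.149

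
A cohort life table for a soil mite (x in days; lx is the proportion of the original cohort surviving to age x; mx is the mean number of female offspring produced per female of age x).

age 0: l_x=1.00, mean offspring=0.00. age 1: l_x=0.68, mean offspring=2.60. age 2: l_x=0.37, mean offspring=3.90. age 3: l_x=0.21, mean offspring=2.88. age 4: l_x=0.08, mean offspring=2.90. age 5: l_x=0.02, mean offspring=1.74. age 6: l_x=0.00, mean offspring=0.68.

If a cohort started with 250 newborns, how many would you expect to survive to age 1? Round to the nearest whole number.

170

Expected survivors = N0 · l_1 = 250 × 0.68 = 170 → 170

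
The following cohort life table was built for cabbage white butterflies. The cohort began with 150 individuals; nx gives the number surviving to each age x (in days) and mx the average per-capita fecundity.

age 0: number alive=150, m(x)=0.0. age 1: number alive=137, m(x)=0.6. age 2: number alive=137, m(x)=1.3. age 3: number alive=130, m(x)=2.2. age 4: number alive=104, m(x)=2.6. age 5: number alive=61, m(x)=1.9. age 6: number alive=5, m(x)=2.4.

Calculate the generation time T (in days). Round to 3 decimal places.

3.207

lx = nx/n0 = nx/150: 1, 0.91333…, 0.91333…, 0.86667…, 0.69333…, 0.40667…, 0.03333…
lx·mx: 0, 0.548…, 1.187333…, 1.906667…, 1.802667…, 0.772667…, 0.08… → R0 = 6.297333…
x·lx·mx: 0, 0.548…, 2.374667…, 5.72…, 7.210667…, 3.863333…, 0.48… → Σ = 20.196667…
T = 20.196667… / 6.297333… = 3.207178… → 3.207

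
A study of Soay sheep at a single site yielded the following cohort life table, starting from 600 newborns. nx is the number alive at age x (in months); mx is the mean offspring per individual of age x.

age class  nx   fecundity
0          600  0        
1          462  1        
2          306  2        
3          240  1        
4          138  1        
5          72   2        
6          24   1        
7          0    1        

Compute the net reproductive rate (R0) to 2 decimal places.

2.70

lx = nx/n0 = nx/600: 1, 0.77, 0.51, 0.4, 0.23, 0.12, 0.04, 0
lx·mx by age: 0, 0.77, 1.02, 0.4, 0.23, 0.24, 0.04, 0
R0 = Σ lx·mx = 2.7 → 2.70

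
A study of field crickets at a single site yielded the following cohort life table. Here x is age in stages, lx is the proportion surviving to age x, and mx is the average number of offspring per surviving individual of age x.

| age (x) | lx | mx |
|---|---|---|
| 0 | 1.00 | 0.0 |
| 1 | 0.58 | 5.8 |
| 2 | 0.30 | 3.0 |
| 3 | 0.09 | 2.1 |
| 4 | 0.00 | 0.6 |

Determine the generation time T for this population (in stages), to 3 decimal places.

lx·mx: 0, 3.364, 0.9, 0.189, 0 → R0 = 4.453
x·lx·mx: 0, 3.364, 1.8, 0.567, 0 → Σ = 5.731
T = 5.731 / 4.453 = 1.286998… → 1.287

1.287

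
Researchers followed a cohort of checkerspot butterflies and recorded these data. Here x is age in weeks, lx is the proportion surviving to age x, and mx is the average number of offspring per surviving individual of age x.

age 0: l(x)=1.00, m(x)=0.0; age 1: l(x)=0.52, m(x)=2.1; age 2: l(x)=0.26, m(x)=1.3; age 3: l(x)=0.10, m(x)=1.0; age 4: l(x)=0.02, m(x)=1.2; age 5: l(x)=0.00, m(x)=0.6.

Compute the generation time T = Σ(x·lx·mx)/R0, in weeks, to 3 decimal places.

1.393

lx·mx: 0, 1.092, 0.338, 0.1, 0.024, 0 → R0 = 1.554
x·lx·mx: 0, 1.092, 0.676, 0.3, 0.096, 0 → Σ = 2.164
T = 2.164 / 1.554 = 1.392535… → 1.393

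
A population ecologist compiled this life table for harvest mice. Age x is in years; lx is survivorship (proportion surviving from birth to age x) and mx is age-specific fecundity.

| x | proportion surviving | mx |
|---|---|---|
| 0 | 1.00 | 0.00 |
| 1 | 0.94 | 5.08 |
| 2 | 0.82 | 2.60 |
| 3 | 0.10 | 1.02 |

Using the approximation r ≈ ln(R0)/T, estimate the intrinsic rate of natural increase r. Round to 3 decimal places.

1.460

R0 = Σ lx·mx = 0 + 4.7752 + 2.132 + 0.102 = 7.0092
Σ x·lx·mx = 9.3452; T = 9.3452/7.0092 = 1.33328…
r ≈ ln(R0)/T = ln(7.0092)/1.33328… = 1.46048… → 1.460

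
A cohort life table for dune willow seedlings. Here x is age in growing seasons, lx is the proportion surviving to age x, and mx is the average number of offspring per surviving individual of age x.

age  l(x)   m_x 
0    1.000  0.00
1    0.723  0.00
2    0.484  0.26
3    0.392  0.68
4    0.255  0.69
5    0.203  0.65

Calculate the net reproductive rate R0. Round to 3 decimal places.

lx·mx by age: 0, 0, 0.12584, 0.26656, 0.17595, 0.13195
R0 = Σ lx·mx = 0.7003 → 0.700

0.700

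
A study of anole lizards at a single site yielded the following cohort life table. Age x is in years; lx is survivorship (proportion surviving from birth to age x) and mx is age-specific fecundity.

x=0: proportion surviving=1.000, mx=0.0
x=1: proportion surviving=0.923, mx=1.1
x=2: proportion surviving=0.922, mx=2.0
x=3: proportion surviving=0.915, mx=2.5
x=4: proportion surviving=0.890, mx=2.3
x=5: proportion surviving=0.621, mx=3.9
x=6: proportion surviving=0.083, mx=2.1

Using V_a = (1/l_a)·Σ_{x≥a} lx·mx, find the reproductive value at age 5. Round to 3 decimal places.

4.181

lx·mx for x ≥ 5: 2.4219, 0.1743 → sum = 2.5962
V_5 = 2.5962 / l_5 = 2.5962 / 0.621 = 4.180676… → 4.181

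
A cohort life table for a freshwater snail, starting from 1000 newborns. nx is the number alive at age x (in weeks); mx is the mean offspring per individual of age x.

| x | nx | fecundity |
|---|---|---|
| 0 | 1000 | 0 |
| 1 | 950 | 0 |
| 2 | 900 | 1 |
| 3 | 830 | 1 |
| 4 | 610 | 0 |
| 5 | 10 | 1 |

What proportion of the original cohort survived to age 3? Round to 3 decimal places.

l_3 = n_3/n_0 = 830/1000 = 0.83 → 0.830

0.830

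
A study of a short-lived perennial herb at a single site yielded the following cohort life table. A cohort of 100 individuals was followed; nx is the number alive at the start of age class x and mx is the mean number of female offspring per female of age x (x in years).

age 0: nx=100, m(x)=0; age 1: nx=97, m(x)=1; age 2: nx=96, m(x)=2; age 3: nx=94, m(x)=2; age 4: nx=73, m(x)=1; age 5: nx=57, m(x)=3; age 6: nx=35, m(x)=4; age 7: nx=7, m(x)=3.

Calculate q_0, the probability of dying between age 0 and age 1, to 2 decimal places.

0.03

lx = nx/n0 = nx/100: 1, 0.97, 0.96, 0.94, 0.73, 0.57, 0.35, 0.07
q_0 = (l_0 − l_1) / l_0 = (1 − 0.97) / 1
     = 0.03 / 1 = 0.03 → 0.03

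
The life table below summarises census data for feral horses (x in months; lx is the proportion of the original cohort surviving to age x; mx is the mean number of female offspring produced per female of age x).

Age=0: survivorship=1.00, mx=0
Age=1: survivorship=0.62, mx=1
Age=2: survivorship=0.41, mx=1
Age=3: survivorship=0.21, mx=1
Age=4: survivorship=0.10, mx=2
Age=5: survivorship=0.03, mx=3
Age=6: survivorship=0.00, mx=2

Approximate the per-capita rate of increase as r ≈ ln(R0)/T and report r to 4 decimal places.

R0 = Σ lx·mx = 0 + 0.62 + 0.41 + 0.21 + 0.2 + 0.09 + 0 = 1.53
Σ x·lx·mx = 3.32; T = 3.32/1.53 = 2.16993…
r ≈ ln(R0)/T = ln(1.53)/2.16993… = 0.195982… → 0.1960

0.1960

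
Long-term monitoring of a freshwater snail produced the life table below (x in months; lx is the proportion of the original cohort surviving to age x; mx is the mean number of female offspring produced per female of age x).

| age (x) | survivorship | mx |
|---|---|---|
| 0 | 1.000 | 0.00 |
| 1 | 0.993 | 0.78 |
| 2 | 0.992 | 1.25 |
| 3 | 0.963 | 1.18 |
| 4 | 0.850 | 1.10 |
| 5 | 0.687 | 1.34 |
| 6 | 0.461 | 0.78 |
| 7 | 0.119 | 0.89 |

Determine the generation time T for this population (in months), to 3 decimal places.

lx·mx: 0, 0.77454, 1.24, 1.13634, 0.935, 0.92058, 0.35958, 0.10591 → R0 = 5.47195
x·lx·mx: 0, 0.77454, 2.48, 3.40902, 3.74, 4.6029, 2.15748, 0.74137 → Σ = 17.90531
T = 17.90531 / 5.47195 = 3.272199… → 3.272

3.272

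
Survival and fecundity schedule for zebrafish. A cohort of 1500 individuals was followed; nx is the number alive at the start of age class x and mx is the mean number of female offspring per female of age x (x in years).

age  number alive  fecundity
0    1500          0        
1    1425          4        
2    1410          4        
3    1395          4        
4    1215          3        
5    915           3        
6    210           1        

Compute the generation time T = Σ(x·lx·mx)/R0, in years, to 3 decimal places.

2.691

lx = nx/n0 = nx/1500: 1, 0.95, 0.94, 0.93, 0.81, 0.61, 0.14
lx·mx: 0, 3.8, 3.76, 3.72, 2.43, 1.83, 0.14 → R0 = 15.68
x·lx·mx: 0, 3.8, 7.52, 11.16, 9.72, 9.15, 0.84 → Σ = 42.19
T = 42.19 / 15.68 = 2.690689… → 2.691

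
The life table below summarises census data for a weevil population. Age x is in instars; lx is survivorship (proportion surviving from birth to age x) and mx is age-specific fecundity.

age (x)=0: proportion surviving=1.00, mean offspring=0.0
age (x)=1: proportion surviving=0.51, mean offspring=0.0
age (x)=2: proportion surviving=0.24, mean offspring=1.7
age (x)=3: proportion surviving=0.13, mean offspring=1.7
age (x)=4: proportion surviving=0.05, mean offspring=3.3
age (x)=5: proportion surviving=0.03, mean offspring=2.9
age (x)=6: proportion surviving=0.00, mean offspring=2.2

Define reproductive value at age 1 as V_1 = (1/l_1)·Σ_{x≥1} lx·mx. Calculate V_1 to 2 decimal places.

1.73

lx·mx for x ≥ 1: 0, 0.408, 0.221, 0.165, 0.087, 0 → sum = 0.881
V_1 = 0.881 / l_1 = 0.881 / 0.51 = 1.727451… → 1.73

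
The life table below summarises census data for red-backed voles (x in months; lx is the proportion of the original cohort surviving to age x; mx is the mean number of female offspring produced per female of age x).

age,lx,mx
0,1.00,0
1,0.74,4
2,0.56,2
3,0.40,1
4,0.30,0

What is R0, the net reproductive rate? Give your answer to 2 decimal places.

4.48

lx·mx by age: 0, 2.96, 1.12, 0.4, 0
R0 = Σ lx·mx = 4.48 → 4.48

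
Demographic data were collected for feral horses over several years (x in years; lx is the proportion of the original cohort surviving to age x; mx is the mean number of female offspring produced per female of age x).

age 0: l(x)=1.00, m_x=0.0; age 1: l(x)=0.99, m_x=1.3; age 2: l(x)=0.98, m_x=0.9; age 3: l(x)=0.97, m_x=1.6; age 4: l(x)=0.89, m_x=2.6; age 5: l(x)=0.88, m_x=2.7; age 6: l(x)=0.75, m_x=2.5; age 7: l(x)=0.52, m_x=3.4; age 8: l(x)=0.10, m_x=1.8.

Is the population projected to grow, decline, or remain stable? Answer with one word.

R0 = Σ lx·mx = 0 + 1.287 + 0.882 + 1.552 + 2.314 + 2.376 + 1.875 + 1.768 + 0.18 = 12.234
R0 > 1, so the population is growing.

growing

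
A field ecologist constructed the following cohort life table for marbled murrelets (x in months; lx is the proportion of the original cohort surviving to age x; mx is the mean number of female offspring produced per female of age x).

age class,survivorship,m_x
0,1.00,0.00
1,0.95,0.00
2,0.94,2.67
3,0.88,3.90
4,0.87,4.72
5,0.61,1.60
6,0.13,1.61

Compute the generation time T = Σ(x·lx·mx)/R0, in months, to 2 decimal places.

3.37

lx·mx: 0, 0, 2.5098, 3.432, 4.1064, 0.976, 0.2093 → R0 = 11.2335
x·lx·mx: 0, 0, 5.0196, 10.296, 16.4256, 4.88, 1.2558 → Σ = 37.877
T = 37.877 / 11.2335 = 3.37179… → 3.37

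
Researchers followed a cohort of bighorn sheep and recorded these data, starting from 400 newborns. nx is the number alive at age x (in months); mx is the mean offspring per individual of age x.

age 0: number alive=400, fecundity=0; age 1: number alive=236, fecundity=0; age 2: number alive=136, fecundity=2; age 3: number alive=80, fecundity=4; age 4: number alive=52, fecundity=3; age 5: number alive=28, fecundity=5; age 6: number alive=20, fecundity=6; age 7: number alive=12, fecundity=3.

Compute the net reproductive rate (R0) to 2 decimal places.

lx = nx/n0 = nx/400: 1, 0.59, 0.34, 0.2, 0.13, 0.07, 0.05, 0.03
lx·mx by age: 0, 0, 0.68, 0.8, 0.39, 0.35, 0.3, 0.09
R0 = Σ lx·mx = 2.61 → 2.61

2.61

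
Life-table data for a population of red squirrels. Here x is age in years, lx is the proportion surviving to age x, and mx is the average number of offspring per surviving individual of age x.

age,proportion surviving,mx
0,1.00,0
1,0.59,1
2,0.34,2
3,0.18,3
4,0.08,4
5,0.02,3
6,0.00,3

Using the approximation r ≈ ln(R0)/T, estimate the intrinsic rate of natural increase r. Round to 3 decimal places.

0.333

R0 = Σ lx·mx = 0 + 0.59 + 0.68 + 0.54 + 0.32 + 0.06 + 0 = 2.19
Σ x·lx·mx = 5.15; T = 5.15/2.19 = 2.3516…
r ≈ ln(R0)/T = ln(2.19)/2.3516… = 0.33335… → 0.333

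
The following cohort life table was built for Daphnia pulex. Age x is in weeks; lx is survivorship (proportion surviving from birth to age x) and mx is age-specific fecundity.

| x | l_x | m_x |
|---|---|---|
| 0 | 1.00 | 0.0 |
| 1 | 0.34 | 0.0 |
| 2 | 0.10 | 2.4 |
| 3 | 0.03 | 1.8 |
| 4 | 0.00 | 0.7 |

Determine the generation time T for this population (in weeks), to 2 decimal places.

2.18

lx·mx: 0, 0, 0.24, 0.054, 0 → R0 = 0.294
x·lx·mx: 0, 0, 0.48, 0.162, 0 → Σ = 0.642
T = 0.642 / 0.294 = 2.183673… → 2.18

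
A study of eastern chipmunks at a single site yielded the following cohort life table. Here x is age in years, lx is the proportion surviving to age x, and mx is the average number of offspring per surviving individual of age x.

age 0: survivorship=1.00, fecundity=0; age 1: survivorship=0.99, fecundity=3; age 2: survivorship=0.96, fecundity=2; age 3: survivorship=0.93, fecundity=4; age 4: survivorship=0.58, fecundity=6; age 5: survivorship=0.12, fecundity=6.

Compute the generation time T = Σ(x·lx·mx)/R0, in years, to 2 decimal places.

lx·mx: 0, 2.97, 1.92, 3.72, 3.48, 0.72 → R0 = 12.81
x·lx·mx: 0, 2.97, 3.84, 11.16, 13.92, 3.6 → Σ = 35.49
T = 35.49 / 12.81 = 2.770492… → 2.77

2.77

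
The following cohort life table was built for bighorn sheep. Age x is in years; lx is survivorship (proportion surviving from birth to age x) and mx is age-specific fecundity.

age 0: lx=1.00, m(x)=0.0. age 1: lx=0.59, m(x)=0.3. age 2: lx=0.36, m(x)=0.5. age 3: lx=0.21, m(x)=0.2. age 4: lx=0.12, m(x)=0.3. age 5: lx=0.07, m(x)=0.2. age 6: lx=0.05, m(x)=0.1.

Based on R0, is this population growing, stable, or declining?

declining

R0 = Σ lx·mx = 0 + 0.177 + 0.18 + 0.042 + 0.036 + 0.014 + 0.005 = 0.454
R0 < 1, so the population is declining.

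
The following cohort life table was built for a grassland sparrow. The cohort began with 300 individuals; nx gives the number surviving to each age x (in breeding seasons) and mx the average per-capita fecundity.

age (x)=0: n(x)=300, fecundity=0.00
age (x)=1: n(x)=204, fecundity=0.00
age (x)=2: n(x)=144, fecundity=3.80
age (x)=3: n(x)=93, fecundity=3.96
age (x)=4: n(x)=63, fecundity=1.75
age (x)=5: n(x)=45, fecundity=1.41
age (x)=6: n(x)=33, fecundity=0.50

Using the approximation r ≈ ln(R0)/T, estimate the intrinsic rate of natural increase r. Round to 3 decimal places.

0.472

lx = nx/n0 = nx/300: 1, 0.68, 0.48, 0.31, 0.21, 0.15, 0.11
R0 = Σ lx·mx = 0 + 0 + 1.824 + 1.2276 + 0.3675 + 0.2115 + 0.055 = 3.6856
Σ x·lx·mx = 10.1883; T = 10.1883/3.6856 = 2.76435…
r ≈ ln(R0)/T = ln(3.6856)/2.76435… = 0.47188… → 0.472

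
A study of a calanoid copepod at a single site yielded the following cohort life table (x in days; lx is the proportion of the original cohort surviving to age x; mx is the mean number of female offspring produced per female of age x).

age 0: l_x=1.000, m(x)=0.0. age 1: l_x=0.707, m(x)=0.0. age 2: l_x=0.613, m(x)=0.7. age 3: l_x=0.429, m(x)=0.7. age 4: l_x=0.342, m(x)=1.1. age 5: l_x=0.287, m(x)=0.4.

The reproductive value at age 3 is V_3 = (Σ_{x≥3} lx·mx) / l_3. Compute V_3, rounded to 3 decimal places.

lx·mx for x ≥ 3: 0.3003, 0.3762, 0.1148 → sum = 0.7913
V_3 = 0.7913 / l_3 = 0.7913 / 0.429 = 1.844522… → 1.845

1.845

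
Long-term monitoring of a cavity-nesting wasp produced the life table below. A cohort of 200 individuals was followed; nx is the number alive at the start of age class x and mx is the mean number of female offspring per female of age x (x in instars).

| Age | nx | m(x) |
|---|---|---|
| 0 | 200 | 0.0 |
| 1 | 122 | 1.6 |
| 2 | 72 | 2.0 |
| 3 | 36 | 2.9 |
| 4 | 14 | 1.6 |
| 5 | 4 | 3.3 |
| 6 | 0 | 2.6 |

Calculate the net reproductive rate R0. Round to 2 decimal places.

lx = nx/n0 = nx/200: 1, 0.61, 0.36, 0.18, 0.07, 0.02, 0
lx·mx by age: 0, 0.976, 0.72, 0.522, 0.112, 0.066, 0
R0 = Σ lx·mx = 2.396 → 2.40

2.40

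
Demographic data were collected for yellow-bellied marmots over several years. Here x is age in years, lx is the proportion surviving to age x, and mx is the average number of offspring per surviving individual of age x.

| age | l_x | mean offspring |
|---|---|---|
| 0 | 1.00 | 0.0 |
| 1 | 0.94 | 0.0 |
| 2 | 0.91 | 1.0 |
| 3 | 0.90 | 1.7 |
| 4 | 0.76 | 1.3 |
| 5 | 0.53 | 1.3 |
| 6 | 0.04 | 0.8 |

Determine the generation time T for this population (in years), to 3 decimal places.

3.374

lx·mx: 0, 0, 0.91, 1.53, 0.988, 0.689, 0.032 → R0 = 4.149
x·lx·mx: 0, 0, 1.82, 4.59, 3.952, 3.445, 0.192 → Σ = 13.999
T = 13.999 / 4.149 = 3.374066… → 3.374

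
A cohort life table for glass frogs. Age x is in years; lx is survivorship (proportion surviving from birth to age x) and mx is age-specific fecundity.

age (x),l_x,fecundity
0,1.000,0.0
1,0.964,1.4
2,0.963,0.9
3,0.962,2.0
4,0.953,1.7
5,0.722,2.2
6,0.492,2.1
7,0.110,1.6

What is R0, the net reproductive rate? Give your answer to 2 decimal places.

8.56

lx·mx by age: 0, 1.3496, 0.8667, 1.924, 1.6201, 1.5884, 1.0332, 0.176
R0 = Σ lx·mx = 8.558 → 8.56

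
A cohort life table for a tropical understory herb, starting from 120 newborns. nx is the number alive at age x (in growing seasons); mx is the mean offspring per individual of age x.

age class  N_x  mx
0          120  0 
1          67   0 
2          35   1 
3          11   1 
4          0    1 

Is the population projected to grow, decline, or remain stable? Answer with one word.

lx = nx/n0 = nx/120: 1, 0.55833…, 0.29167…, 0.09167…, 0
R0 = Σ lx·mx = 0 + 0 + 0.291667… + 0.091667… + 0 = 0.383333…
R0 < 1, so the population is declining.

declining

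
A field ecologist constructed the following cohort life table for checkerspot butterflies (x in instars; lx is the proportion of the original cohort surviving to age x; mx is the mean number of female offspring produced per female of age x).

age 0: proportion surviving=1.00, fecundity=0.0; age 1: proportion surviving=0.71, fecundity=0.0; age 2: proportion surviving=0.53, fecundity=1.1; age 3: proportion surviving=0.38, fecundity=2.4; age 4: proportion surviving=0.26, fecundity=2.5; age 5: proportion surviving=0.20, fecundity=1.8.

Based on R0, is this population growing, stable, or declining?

R0 = Σ lx·mx = 0 + 0 + 0.583 + 0.912 + 0.65 + 0.36 = 2.505
R0 > 1, so the population is growing.

growing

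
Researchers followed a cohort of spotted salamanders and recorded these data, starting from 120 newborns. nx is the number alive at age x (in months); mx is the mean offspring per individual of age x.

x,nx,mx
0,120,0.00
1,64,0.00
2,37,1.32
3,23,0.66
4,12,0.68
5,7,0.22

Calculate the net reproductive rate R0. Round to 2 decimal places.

0.61

lx = nx/n0 = nx/120: 1, 0.53333…, 0.30833…, 0.19167…, 0.1, 0.05833…
lx·mx by age: 0, 0, 0.407…, 0.1265…, 0.068, 0.012833…
R0 = Σ lx·mx = 0.614333… → 0.61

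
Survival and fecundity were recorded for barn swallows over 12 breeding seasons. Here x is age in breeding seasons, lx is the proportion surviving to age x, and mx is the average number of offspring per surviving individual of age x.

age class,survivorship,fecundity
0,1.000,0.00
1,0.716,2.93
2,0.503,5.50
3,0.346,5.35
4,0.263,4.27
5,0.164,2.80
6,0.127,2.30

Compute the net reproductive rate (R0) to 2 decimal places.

8.59

lx·mx by age: 0, 2.09788, 2.7665, 1.8511, 1.12301, 0.4592, 0.2921
R0 = Σ lx·mx = 8.58979 → 8.59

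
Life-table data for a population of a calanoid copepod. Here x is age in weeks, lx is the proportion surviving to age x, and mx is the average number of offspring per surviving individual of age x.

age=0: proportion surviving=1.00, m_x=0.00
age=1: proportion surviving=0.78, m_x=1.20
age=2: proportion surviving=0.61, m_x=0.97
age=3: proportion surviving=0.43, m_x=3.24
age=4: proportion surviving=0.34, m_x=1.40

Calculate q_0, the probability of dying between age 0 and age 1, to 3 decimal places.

q_0 = (l_0 − l_1) / l_0 = (1 − 0.78) / 1
     = 0.22 / 1 = 0.22 → 0.220

0.220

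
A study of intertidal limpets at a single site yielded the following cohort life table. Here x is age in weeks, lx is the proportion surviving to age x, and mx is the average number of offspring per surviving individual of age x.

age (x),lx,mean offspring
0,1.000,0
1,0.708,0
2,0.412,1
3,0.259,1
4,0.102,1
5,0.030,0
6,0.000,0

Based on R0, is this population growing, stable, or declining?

declining

R0 = Σ lx·mx = 0 + 0 + 0.412 + 0.259 + 0.102 + 0 + 0 = 0.773
R0 < 1, so the population is declining.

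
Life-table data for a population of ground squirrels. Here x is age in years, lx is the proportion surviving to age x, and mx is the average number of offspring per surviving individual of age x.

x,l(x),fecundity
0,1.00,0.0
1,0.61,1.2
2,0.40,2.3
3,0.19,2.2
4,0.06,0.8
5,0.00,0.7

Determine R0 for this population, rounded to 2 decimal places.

lx·mx by age: 0, 0.732, 0.92, 0.418, 0.048, 0
R0 = Σ lx·mx = 2.118 → 2.12

2.12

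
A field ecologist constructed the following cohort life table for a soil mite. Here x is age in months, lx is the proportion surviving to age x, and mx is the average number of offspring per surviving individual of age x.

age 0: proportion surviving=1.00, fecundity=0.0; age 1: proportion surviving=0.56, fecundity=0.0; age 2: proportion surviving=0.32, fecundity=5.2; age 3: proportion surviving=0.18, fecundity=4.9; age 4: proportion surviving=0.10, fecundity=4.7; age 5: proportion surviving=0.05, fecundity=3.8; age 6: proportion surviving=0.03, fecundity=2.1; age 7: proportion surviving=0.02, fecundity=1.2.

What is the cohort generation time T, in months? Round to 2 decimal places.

lx·mx: 0, 0, 1.664, 0.882, 0.47, 0.19, 0.063, 0.024 → R0 = 3.293
x·lx·mx: 0, 0, 3.328, 2.646, 1.88, 0.95, 0.378, 0.168 → Σ = 9.35
T = 9.35 / 3.293 = 2.839356… → 2.84

2.84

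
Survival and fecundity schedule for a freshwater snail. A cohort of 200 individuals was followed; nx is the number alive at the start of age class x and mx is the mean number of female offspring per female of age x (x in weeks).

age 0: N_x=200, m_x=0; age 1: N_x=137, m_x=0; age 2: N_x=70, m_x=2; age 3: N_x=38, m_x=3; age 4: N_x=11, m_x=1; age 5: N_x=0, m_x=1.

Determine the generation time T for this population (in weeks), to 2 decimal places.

lx = nx/n0 = nx/200: 1, 0.685, 0.35, 0.19, 0.055, 0
lx·mx: 0, 0, 0.7, 0.57, 0.055, 0 → R0 = 1.325
x·lx·mx: 0, 0, 1.4, 1.71, 0.22, 0 → Σ = 3.33
T = 3.33 / 1.325 = 2.513208… → 2.51

2.51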